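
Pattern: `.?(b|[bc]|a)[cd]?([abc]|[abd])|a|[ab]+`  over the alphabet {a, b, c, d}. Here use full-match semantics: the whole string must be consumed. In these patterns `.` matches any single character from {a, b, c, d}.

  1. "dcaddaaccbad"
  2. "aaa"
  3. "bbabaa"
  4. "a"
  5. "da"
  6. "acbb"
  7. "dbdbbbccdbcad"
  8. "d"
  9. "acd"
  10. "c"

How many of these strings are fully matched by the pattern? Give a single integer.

1 → no match
2 → match
3 → match
4 → match
5 → no match
6 → no match
7 → no match
8 → no match
9 → match
10 → no match
Total matched: 4

4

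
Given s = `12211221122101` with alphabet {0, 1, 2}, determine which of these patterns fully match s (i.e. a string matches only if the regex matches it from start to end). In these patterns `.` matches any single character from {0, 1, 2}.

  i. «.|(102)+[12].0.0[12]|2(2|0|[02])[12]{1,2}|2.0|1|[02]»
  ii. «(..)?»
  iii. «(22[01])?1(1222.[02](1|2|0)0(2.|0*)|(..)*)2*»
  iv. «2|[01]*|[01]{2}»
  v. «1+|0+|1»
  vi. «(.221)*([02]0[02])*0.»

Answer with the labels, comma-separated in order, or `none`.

vi

i → no match
ii → no match
iii → no match
iv → no match
v → no match
vi → match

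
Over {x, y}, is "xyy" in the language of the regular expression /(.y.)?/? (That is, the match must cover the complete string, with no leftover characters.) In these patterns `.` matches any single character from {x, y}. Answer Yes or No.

Yes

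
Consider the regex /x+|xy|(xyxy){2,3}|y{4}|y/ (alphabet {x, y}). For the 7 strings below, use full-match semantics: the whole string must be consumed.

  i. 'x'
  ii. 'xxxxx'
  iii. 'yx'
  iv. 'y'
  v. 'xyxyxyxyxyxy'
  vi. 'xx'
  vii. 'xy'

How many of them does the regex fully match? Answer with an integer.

6

i → match
ii → match
iii → no match
iv → match
v → match
vi → match
vii → match
Total matched: 6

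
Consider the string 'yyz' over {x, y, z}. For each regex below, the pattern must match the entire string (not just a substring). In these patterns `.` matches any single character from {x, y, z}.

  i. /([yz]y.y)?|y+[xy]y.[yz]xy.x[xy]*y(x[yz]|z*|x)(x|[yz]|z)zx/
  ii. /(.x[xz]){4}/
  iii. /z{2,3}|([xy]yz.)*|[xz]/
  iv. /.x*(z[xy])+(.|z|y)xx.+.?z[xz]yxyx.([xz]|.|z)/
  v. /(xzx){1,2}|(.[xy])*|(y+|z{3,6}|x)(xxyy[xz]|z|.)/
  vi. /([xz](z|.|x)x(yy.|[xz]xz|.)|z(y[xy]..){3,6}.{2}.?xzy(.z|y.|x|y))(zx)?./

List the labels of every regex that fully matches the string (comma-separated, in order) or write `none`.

v

i → no match
ii → no match
iii → no match
iv → no match
v → match
vi → no match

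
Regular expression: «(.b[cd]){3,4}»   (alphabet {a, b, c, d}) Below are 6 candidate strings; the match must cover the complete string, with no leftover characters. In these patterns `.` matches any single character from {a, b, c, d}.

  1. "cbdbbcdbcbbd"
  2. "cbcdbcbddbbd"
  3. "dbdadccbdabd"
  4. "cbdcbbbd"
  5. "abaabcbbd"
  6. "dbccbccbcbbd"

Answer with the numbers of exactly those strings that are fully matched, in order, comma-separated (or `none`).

1, 6

1. "cbdbbcdbcbbd" → match
2. "cbcdbcbddbbd" → no match
3. "dbdadccbdabd" → no match
4. "cbdcbbbd" → no match
5. "abaabcbbd" → no match
6. "dbccbccbcbbd" → match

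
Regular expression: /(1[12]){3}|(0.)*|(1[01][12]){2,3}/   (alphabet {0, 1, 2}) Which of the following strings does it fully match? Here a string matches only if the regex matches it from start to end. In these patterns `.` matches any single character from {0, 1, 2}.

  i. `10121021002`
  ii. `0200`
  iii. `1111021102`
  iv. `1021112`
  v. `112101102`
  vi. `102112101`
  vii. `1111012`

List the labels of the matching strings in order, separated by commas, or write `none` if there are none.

i → no match
ii → match
iii → no match
iv → no match
v → match
vi → match
vii → no match

ii, v, vi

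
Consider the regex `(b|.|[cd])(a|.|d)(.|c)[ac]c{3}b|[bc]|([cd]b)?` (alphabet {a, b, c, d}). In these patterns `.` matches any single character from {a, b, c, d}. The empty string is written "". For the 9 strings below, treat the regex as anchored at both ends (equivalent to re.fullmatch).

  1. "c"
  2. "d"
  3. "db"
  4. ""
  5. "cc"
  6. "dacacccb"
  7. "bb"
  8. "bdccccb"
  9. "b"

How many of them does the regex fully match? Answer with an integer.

1 → match
2 → no match
3 → match
4 → match
5 → no match
6 → match
7 → no match
8 → no match
9 → match
Total matched: 5

5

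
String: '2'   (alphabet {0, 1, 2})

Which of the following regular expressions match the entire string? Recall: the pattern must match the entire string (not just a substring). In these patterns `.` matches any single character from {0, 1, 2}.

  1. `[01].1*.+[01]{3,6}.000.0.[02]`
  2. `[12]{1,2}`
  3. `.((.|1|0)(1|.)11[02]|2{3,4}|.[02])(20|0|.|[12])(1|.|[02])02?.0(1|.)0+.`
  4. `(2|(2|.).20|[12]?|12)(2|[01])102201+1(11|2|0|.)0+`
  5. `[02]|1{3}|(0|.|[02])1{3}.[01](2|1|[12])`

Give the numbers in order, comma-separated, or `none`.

1 → no match
2 → match
3 → no match
4 → no match — must end with '0'
5 → match

2, 5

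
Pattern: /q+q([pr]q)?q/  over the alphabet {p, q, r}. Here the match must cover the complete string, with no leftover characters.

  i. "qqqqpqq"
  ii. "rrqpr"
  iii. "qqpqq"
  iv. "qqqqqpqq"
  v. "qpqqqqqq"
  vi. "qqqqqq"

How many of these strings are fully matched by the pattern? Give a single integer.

i → match
ii → no match — must start with "q"
iii → match
iv → match
v → no match
vi → match
Total matched: 4

4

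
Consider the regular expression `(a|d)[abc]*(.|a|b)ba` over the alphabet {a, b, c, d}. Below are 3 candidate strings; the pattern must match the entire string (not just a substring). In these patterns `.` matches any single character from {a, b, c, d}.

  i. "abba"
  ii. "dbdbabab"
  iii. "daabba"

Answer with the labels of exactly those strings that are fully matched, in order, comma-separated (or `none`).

i, iii

i → match
ii → no match — must end with "ba"
iii → match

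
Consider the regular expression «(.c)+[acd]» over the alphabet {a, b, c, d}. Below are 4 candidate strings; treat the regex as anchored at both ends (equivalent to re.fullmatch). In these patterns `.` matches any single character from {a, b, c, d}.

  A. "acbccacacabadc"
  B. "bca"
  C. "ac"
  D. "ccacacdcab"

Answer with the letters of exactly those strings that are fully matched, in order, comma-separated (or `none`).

A → no match
B → match
C → no match
D → no match

B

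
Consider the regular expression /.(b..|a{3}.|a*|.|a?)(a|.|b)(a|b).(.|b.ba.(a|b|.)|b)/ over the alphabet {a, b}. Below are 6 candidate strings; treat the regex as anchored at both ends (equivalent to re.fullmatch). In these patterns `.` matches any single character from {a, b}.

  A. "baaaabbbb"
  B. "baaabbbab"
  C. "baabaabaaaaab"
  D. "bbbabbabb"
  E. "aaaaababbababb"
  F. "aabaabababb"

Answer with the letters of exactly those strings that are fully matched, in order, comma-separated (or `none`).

A → match
B → match
C → no match
D → no match
E → match
F → match

A, B, E, F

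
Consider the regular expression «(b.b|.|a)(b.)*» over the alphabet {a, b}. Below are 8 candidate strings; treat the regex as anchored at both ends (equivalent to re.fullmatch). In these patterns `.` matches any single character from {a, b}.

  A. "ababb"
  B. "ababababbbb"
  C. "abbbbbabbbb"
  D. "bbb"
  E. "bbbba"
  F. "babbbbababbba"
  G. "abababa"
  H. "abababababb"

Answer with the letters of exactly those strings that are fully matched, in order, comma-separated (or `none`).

A. "ababb" → match
B. "ababababbbb" → match
C. "abbbbbabbbb" → match
D. "bbb" → match
E. "bbbba" → match
F → match
G. "abababa" → match
H. "abababababb" → match

A, B, C, D, E, F, G, H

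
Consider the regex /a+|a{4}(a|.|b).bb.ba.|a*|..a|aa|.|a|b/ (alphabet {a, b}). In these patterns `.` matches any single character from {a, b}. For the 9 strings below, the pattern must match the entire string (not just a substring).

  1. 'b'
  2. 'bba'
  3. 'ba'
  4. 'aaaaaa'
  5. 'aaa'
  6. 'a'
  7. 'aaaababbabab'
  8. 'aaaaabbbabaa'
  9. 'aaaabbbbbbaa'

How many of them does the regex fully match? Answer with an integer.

1. 'b' → match
2. 'bba' → match
3. 'ba' → no match
4. 'aaaaaa' → match
5. 'aaa' → match
6. 'a' → match
7. 'aaaababbabab' → match
8. 'aaaaabbbabaa' → match
9. 'aaaabbbbbbaa' → match
Total matched: 8

8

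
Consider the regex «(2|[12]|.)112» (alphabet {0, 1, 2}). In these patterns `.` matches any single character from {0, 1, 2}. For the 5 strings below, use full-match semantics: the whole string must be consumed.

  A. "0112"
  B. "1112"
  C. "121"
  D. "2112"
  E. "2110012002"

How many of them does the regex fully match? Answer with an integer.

A → match
B → match
C → no match — must end with "112"
D → match
E → no match — must end with "112"
Total matched: 3

3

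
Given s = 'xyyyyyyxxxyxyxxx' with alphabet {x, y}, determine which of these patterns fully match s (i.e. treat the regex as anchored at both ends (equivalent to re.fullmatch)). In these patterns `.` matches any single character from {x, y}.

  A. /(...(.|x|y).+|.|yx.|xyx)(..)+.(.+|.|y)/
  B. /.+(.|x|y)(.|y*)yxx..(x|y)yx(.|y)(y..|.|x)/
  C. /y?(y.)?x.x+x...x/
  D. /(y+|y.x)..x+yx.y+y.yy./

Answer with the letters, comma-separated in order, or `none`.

A → match
B → match
C → no match
D → no match — must start with 'y'

A, B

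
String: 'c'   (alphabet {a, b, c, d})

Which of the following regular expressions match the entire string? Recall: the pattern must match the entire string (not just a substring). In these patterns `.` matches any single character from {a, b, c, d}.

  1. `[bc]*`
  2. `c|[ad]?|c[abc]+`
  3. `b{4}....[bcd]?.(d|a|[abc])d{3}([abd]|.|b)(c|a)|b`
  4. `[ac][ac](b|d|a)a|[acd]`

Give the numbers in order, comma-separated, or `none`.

1, 2, 4

1 → match
2 → match
3 → no match — must start with 'b'
4 → match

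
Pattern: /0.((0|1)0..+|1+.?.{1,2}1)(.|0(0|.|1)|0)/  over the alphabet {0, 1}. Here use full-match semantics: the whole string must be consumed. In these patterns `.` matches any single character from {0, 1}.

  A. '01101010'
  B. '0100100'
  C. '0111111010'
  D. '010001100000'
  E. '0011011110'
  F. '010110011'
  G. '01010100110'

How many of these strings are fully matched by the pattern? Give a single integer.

4

A → match
B → match
C → match
D → match
E → no match
F → no match
G → no match
Total matched: 4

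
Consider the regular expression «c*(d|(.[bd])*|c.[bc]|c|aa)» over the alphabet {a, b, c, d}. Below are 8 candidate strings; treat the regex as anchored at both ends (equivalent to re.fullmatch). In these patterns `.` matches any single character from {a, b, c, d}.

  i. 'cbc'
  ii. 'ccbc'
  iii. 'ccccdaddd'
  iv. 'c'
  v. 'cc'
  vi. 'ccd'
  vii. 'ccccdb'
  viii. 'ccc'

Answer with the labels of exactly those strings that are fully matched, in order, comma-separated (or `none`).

i → match
ii → match
iii → match
iv → match
v → match
vi → match
vii → match
viii → match

i, ii, iii, iv, v, vi, vii, viii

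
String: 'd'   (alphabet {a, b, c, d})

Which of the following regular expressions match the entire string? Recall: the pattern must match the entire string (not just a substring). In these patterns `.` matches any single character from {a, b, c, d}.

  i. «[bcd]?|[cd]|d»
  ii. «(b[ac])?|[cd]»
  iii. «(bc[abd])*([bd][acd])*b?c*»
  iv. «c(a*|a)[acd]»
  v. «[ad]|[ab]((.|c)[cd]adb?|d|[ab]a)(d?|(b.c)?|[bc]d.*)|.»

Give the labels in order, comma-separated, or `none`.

i, ii, v

i → match
ii → match
iii → no match
iv → no match — must start with 'c'
v → match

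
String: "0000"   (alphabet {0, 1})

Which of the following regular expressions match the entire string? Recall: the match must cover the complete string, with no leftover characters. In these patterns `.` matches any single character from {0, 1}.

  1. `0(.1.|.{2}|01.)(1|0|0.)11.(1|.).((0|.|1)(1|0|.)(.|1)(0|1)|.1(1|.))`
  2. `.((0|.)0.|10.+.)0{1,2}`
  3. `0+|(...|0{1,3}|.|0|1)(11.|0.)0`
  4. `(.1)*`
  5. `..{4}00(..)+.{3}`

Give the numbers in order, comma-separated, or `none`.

3

1 → no match
2 → no match
3 → match
4 → no match
5 → no match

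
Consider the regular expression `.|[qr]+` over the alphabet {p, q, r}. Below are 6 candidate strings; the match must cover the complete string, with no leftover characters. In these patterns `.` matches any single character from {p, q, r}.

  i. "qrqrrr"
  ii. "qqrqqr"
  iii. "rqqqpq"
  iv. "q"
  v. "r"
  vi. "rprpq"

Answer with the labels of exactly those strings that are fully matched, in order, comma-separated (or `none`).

i, ii, iv, v

i → match
ii → match
iii → no match
iv → match
v → match
vi → no match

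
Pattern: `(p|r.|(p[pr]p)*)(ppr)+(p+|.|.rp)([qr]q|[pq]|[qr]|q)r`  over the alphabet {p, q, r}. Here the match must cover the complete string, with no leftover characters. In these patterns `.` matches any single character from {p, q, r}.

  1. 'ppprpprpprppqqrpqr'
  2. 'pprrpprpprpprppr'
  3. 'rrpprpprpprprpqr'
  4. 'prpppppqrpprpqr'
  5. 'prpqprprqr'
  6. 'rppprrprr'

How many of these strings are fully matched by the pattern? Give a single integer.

1 → no match
2 → no match
3 → match
4 → no match
5 → no match
6 → no match
Total matched: 1

1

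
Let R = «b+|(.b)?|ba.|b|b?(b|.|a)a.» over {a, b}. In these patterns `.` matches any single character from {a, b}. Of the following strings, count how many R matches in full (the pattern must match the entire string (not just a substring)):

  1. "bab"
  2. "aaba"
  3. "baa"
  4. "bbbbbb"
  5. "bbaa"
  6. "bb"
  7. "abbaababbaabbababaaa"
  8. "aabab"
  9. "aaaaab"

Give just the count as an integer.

1 → match
2 → no match
3 → match
4 → match
5 → match
6 → match
7 → no match
8 → no match
9 → no match
Total matched: 5

5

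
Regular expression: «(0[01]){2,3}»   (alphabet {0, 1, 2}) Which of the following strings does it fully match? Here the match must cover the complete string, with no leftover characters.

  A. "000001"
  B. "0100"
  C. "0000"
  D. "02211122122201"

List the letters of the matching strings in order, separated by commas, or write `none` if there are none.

A, B, C

A → match
B → match
C → match
D → no match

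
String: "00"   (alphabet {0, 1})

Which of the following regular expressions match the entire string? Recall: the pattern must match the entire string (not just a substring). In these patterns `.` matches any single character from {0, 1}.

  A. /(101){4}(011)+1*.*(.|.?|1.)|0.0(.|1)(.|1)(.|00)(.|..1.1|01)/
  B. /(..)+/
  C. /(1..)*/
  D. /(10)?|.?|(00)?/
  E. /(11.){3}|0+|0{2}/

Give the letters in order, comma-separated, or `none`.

A → no match
B → match
C → no match
D → match
E → match

B, D, E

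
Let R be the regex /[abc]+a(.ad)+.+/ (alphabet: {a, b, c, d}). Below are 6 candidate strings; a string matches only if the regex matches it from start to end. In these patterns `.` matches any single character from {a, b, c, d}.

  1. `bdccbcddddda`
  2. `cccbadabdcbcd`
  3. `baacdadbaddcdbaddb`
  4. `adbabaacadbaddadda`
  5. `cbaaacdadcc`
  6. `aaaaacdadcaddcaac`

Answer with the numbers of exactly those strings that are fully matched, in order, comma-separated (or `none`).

none

1. `bdccbcddddda` → no match
2 → no match
3 → no match
4 → no match
5. `cbaaacdadcc` → no match
6 → no match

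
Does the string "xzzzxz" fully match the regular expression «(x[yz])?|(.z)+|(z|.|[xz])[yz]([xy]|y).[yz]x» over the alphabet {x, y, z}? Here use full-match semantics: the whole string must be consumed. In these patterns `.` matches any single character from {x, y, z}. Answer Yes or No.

Yes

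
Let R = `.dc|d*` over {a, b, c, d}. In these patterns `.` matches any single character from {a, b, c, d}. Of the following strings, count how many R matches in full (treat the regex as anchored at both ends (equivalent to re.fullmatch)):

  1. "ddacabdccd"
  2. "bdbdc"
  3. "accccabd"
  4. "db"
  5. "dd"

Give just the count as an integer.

1 → no match
2 → no match
3 → no match
4 → no match
5 → match
Total matched: 1

1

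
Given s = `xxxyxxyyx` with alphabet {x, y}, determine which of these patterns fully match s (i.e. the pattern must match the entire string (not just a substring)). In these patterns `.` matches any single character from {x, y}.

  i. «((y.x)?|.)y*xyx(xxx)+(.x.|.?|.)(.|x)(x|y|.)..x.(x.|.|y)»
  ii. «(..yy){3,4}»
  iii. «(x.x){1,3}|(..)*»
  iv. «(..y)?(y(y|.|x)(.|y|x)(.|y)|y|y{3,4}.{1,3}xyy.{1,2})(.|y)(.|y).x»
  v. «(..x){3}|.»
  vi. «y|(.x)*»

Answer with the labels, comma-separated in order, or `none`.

i → no match
ii → no match — must end with `yy`
iii → no match
iv → no match
v → match
vi → no match

v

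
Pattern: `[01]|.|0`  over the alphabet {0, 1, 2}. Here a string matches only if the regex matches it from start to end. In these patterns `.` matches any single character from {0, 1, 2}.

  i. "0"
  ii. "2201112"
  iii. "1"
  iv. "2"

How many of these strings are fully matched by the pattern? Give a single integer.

3

i → match
ii → no match
iii → match
iv → match
Total matched: 3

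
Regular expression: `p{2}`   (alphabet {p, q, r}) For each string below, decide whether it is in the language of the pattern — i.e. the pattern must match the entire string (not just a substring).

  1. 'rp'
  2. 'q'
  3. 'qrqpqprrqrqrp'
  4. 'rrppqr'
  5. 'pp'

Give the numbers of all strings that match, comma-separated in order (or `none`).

1 → no match — must start with 'p'
2 → no match — must start with 'p'
3 → no match — must start with 'p'
4 → no match — must start with 'p'
5 → match

5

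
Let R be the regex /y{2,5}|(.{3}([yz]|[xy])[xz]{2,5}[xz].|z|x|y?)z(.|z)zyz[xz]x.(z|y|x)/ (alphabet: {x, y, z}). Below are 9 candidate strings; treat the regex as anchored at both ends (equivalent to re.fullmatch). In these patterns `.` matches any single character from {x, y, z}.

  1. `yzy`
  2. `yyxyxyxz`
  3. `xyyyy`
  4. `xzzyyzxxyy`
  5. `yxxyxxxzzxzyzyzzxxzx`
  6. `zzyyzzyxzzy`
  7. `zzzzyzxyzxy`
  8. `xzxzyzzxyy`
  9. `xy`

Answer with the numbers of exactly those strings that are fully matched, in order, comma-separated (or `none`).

8

1 → no match
2 → no match
3 → no match
4 → no match
5 → no match
6 → no match
7 → no match
8 → match
9 → no match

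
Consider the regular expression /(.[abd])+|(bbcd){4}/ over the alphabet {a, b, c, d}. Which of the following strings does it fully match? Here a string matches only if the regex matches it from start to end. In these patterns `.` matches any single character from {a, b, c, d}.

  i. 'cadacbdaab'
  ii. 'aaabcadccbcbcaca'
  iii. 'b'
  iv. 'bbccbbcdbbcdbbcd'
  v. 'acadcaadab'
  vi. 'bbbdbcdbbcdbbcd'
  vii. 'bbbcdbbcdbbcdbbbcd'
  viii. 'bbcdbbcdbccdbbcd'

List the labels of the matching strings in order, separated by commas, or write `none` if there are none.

i

i → match
ii → no match
iii → no match
iv → no match
v → no match
vi → no match
vii → no match
viii → no match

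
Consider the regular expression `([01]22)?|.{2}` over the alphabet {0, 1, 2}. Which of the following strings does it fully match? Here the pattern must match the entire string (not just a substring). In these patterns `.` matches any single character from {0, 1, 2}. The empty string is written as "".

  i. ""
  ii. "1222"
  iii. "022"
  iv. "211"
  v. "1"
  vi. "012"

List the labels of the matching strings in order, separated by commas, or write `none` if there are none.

i, iii

i. "" → match
ii. "1222" → no match
iii. "022" → match
iv. "211" → no match
v. "1" → no match
vi. "012" → no match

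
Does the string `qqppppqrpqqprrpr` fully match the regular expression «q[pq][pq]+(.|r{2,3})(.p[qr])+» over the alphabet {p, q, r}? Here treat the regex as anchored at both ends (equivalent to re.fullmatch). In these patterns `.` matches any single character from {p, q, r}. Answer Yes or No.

Yes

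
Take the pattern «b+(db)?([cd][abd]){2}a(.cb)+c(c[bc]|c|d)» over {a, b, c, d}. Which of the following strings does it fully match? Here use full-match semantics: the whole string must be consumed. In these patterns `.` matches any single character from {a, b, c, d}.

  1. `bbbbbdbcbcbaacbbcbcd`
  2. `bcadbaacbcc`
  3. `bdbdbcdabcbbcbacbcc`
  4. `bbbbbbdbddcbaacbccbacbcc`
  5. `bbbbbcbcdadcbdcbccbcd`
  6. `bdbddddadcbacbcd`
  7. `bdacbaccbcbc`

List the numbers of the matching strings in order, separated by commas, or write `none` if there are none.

1, 2, 3, 4, 5, 6

1 → match
2. `bcadbaacbcc` → match
3 → match
4 → match
5 → match
6 → match
7. `bdacbaccbcbc` → no match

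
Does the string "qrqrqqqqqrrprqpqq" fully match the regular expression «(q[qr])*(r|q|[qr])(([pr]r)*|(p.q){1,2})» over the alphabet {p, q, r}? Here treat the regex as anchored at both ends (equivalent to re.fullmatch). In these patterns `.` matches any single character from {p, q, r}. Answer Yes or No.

Yes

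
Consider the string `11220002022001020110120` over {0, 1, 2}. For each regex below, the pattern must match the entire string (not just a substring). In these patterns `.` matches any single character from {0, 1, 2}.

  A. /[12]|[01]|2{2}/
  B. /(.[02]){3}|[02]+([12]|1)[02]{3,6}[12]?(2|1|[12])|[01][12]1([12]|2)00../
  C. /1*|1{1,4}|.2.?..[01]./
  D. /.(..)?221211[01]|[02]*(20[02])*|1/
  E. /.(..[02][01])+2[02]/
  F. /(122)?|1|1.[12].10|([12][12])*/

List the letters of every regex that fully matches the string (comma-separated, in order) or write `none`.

E

A → no match
B → no match
C → no match
D → no match
E → match
F → no match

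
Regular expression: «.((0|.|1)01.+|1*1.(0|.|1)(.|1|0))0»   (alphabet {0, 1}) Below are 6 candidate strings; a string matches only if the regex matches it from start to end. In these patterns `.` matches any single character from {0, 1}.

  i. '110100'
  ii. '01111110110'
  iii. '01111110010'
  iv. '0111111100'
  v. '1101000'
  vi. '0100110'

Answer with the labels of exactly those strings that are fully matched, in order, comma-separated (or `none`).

i, ii, iii, iv, v

i → match
ii → match
iii → match
iv → match
v → match
vi → no match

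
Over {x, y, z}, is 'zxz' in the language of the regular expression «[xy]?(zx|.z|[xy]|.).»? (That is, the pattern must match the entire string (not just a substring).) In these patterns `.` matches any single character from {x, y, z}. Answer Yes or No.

Yes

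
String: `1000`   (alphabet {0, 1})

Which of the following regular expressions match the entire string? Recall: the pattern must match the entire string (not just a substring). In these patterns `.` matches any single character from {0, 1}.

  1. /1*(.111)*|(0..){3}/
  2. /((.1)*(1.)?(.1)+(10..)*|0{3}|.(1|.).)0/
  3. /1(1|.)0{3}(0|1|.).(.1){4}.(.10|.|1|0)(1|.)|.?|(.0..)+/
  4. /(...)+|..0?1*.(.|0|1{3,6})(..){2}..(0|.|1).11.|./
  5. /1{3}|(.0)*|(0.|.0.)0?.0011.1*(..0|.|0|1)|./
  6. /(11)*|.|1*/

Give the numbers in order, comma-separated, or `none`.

2, 3, 5

1 → no match
2 → match
3 → match
4 → no match
5 → match
6 → no match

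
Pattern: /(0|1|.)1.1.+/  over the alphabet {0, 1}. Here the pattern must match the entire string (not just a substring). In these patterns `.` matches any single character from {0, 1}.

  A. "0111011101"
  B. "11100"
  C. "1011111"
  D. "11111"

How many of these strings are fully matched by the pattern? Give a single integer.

2

A → match
B → no match
C → no match
D → match
Total matched: 2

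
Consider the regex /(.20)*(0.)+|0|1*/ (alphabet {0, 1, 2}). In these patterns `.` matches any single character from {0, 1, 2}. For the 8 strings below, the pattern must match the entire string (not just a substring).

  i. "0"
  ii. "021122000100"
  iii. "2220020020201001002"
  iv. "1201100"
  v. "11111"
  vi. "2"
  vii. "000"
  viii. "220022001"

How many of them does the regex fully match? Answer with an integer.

i → match
ii → no match
iii → no match
iv → no match
v → match
vi → no match
vii → no match
viii → no match
Total matched: 2

2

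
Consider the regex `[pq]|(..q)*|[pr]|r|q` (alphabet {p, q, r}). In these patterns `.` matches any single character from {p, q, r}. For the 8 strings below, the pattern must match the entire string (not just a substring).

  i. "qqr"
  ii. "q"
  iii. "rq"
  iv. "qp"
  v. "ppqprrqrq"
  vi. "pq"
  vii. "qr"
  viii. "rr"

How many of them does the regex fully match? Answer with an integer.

1

i. "qqr" → no match
ii. "q" → match
iii. "rq" → no match
iv. "qp" → no match
v. "ppqprrqrq" → no match
vi. "pq" → no match
vii. "qr" → no match
viii. "rr" → no match
Total matched: 1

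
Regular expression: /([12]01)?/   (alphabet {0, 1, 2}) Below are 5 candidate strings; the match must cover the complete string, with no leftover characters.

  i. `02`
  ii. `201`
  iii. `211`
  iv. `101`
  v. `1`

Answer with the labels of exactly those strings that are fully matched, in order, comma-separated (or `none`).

ii, iv

i → no match
ii → match
iii → no match
iv → match
v → no match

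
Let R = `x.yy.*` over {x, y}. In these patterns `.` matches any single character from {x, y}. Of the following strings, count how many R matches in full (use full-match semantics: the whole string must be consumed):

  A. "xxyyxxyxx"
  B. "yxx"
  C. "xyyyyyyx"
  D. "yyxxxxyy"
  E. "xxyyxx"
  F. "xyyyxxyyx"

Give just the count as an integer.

A → match
B → no match — must start with "x"
C → match
D → no match — must start with "x"
E → match
F → match
Total matched: 4

4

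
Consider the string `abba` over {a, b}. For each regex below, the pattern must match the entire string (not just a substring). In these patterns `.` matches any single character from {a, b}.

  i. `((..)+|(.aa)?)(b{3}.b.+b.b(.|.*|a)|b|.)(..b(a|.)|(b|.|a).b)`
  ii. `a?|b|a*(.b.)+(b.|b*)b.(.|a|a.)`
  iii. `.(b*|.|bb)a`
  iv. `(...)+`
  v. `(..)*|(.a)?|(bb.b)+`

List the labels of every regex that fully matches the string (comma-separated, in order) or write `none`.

i → no match
ii → no match
iii → match
iv → no match
v → match

iii, v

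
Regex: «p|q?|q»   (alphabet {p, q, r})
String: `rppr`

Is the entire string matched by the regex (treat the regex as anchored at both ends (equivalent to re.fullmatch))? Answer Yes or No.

No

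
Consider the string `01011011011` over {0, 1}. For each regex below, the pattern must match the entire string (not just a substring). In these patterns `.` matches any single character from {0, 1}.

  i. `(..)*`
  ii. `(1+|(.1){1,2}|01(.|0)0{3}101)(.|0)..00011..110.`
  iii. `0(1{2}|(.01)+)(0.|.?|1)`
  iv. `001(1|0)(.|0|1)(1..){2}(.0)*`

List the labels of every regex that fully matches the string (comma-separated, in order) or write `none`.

iii

i → no match
ii → no match
iii → match
iv → no match — must start with `001`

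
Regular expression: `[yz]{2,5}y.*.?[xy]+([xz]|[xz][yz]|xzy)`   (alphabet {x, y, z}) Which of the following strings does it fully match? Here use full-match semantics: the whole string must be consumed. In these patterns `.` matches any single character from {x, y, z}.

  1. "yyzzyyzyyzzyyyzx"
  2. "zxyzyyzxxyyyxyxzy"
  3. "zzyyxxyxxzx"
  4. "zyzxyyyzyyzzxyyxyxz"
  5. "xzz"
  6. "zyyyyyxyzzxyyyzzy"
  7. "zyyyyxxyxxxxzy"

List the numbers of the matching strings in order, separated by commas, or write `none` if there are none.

1 → no match
2 → no match
3 → no match
4 → no match
5 → no match
6 → no match
7 → match

7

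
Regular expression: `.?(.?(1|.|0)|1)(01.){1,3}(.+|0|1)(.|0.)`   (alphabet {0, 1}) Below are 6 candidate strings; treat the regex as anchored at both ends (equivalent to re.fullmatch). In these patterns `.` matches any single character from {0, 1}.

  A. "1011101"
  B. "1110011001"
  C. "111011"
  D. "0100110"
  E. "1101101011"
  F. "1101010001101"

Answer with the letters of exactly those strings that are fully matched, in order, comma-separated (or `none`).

A, E, F

A → match
B → no match
C → no match
D → no match
E → match
F → match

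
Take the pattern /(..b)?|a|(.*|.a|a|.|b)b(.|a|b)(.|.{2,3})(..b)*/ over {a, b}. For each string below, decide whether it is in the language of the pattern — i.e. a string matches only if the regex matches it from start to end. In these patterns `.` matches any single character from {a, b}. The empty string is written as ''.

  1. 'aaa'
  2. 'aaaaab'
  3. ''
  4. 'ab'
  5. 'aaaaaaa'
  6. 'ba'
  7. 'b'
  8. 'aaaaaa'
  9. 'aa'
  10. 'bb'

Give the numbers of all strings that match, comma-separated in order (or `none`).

3

1 → no match
2 → no match
3 → match
4 → no match
5 → no match
6 → no match
7 → no match
8 → no match
9 → no match
10 → no match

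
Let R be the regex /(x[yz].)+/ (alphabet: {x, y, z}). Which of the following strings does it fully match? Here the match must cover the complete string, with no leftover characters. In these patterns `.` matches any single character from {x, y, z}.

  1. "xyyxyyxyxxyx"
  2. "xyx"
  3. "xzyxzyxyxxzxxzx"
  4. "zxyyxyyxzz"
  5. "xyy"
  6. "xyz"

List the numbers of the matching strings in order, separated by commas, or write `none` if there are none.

1 → match
2 → match
3 → match
4 → no match — must start with "x"
5 → match
6 → match

1, 2, 3, 5, 6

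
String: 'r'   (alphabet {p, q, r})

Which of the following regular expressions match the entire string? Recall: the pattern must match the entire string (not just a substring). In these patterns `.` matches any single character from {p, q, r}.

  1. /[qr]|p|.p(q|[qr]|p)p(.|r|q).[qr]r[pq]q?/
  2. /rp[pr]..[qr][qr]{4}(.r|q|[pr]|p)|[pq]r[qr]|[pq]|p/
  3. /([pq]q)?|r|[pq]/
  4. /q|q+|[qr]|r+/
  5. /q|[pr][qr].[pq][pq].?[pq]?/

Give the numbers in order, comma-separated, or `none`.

1, 3, 4

1 → match
2 → no match
3 → match
4 → match
5 → no match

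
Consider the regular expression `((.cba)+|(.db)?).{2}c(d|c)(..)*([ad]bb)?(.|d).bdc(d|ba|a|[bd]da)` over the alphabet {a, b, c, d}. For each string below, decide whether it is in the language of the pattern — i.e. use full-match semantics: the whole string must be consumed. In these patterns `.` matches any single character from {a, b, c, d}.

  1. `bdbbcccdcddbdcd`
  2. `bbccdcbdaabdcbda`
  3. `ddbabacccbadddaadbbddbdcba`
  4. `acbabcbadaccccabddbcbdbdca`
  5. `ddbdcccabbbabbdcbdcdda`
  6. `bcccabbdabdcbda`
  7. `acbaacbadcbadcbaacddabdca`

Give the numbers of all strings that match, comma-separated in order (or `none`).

1 → match
2 → match
3 → no match
4 → match
5 → match
6 → match
7 → no match

1, 2, 4, 5, 6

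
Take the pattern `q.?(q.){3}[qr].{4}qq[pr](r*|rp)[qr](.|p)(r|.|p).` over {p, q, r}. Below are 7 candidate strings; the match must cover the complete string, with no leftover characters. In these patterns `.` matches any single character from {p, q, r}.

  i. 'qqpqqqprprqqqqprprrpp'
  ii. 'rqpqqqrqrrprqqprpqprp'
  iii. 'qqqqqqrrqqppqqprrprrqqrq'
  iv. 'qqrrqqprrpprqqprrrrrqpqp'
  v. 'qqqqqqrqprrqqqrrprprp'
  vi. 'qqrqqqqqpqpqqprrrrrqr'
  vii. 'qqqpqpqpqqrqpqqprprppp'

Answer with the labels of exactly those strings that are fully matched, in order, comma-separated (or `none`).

i, v, vii

i → match
ii → no match — must start with 'q'
iii → no match
iv → no match
v → match
vi → no match
vii → match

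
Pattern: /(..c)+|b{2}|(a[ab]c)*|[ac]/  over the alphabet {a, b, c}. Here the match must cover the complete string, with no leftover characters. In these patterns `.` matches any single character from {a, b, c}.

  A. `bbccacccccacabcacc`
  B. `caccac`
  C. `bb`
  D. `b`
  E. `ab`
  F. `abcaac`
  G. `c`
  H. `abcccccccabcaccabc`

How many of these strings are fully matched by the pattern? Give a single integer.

A → match
B → match
C → match
D → no match
E → no match
F → match
G → match
H → match
Total matched: 6

6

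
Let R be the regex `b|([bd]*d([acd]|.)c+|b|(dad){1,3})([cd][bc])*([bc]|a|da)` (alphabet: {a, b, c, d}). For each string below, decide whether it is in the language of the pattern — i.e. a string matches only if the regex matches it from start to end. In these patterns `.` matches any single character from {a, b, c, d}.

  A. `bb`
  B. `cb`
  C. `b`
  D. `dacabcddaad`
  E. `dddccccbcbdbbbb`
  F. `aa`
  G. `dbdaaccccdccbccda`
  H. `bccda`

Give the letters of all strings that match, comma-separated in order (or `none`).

A, C, H

A. `bb` → match
B. `cb` → no match
C. `b` → match
D. `dacabcddaad` → no match
E → no match
F. `aa` → no match
G → no match
H. `bccda` → match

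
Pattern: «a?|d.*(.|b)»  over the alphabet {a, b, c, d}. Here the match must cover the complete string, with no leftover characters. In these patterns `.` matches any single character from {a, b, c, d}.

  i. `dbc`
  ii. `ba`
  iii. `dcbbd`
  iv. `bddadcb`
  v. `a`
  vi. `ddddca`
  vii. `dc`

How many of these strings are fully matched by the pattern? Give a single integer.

i → match
ii → no match
iii → match
iv → no match
v → match
vi → match
vii → match
Total matched: 5

5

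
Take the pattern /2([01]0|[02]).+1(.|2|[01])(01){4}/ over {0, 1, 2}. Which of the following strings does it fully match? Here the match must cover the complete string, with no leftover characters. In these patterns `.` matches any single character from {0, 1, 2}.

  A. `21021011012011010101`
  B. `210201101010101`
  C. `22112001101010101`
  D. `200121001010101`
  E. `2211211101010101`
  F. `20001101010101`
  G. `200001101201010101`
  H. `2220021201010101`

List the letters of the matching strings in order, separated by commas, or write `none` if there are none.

B, C, D, E, F, G, H

A → no match
B → match
C → match
D → match
E → match
F → match
G → match
H → match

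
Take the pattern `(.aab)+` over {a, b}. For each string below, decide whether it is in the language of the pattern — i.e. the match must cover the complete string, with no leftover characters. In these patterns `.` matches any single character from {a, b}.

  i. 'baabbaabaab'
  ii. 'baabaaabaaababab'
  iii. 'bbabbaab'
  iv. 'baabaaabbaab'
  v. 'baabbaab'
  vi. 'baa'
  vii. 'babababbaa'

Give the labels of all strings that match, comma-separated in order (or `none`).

i → no match
ii → no match — must end with 'aab'
iii → no match
iv → match
v → match
vi → no match — must end with 'aab'
vii → no match — must end with 'aab'

iv, v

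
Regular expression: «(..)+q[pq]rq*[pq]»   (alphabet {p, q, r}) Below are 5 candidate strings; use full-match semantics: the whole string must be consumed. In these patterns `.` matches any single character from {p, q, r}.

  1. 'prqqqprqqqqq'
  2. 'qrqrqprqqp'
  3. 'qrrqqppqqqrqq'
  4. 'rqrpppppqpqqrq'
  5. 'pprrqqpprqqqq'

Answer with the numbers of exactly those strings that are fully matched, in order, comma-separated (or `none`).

1, 2, 3, 4

1. 'prqqqprqqqqq' → match
2. 'qrqrqprqqp' → match
3 → match
4 → match
5 → no match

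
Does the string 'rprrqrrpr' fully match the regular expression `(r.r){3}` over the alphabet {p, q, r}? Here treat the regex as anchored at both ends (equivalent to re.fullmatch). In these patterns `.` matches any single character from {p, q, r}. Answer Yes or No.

Yes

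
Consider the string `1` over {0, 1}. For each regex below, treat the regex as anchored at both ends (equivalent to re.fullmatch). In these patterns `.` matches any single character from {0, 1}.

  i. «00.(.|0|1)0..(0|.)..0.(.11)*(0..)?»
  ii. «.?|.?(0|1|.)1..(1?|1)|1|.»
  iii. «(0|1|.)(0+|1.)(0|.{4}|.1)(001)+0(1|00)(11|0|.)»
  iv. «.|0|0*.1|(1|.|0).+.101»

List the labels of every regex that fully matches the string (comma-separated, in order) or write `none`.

ii, iv

i → no match — must start with `00`
ii → match
iii → no match
iv → match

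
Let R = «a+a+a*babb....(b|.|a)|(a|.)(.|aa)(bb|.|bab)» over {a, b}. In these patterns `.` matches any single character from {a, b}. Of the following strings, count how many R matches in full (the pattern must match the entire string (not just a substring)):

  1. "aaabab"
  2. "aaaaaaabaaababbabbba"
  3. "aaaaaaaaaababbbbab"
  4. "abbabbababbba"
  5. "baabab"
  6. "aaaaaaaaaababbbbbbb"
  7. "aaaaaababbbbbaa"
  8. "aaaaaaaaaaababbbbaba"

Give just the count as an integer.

5

1 → match
2 → no match
3 → no match
4 → no match
5 → match
6 → match
7 → match
8 → match
Total matched: 5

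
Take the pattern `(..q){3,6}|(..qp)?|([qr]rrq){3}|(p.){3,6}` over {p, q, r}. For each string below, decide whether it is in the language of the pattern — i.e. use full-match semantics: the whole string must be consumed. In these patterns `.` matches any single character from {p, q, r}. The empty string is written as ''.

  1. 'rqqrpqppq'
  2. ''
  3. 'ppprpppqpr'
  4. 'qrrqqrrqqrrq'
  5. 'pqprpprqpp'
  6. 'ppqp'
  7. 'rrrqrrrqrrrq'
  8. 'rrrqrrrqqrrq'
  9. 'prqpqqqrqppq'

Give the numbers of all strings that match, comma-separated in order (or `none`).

1 → match
2 → match
3 → match
4 → match
5 → no match
6 → match
7 → match
8 → match
9 → match

1, 2, 3, 4, 6, 7, 8, 9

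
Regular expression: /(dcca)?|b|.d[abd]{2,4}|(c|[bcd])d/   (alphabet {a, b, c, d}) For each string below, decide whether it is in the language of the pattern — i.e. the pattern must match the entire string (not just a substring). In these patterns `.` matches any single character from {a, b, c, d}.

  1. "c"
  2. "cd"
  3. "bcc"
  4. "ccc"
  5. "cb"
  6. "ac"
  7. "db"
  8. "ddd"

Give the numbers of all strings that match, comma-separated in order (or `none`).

1. "c" → no match
2. "cd" → match
3. "bcc" → no match
4. "ccc" → no match
5. "cb" → no match
6. "ac" → no match
7. "db" → no match
8. "ddd" → no match

2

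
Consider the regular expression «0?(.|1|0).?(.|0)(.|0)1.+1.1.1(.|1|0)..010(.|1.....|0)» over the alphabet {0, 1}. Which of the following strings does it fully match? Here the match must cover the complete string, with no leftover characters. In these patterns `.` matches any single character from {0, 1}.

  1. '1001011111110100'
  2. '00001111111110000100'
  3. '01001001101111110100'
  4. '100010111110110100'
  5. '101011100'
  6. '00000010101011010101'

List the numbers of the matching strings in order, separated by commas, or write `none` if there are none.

1 → no match
2 → match
3 → match
4 → match
5 → no match
6 → no match

2, 3, 4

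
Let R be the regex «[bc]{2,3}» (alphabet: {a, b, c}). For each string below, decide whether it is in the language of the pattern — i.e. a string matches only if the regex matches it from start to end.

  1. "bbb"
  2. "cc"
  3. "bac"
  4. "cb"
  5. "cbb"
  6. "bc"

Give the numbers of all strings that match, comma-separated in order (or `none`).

1. "bbb" → match
2. "cc" → match
3. "bac" → no match
4. "cb" → match
5. "cbb" → match
6. "bc" → match

1, 2, 4, 5, 6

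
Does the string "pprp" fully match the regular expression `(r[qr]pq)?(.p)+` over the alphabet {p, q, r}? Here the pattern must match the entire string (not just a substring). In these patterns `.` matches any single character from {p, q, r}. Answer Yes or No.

Yes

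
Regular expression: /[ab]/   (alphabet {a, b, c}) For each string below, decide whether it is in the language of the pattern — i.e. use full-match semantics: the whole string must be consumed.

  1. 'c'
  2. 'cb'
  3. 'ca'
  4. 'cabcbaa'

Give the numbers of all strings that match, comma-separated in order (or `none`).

1 → no match
2 → no match
3 → no match
4 → no match

none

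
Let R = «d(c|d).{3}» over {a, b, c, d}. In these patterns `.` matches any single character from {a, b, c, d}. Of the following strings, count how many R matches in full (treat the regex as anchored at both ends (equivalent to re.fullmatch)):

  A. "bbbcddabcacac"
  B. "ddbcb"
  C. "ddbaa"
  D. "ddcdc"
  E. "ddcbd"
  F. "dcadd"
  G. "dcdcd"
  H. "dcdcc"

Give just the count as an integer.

A → no match — must start with "d"
B. "ddbcb" → match
C. "ddbaa" → match
D. "ddcdc" → match
E. "ddcbd" → match
F. "dcadd" → match
G. "dcdcd" → match
H. "dcdcc" → match
Total matched: 7

7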